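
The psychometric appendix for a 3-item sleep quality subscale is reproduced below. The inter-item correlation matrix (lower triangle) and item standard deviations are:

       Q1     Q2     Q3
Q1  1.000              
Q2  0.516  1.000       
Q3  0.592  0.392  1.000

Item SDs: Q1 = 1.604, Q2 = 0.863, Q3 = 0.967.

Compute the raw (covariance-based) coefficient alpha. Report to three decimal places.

Σσ²ᵢ = 1.604² + 0.863² + 0.967² = 4.2527
Covariances σ_ij = r_ij · s_i · s_j:
  σ(Q1,Q2) = 0.516 × 1.604 × 0.863 = 0.7143
  σ(Q1,Q3) = 0.592 × 1.604 × 0.967 = 0.9182
  σ(Q2,Q3) = 0.392 × 0.863 × 0.967 = 0.3271
σ²_T = Σσ²ᵢ + 2·Σσ_ij = 4.2527 + 2 × 1.9596 = 8.1719
α = (3/2)·(1 − 4.2527/8.1719) = 0.719

α = 0.719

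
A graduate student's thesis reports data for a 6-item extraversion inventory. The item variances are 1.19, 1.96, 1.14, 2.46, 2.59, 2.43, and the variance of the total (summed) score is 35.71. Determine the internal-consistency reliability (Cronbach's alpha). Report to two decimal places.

Σσᵢ² = 1.19 + 1.96 + 1.14 + 2.46 + 2.59 + 2.43 = 11.77
α = (k/(k−1))·(1 − Σσᵢ²/Var(T)) = (6/5)·(1 − 11.77/35.71) = 0.80

Cronbach's alpha = 0.80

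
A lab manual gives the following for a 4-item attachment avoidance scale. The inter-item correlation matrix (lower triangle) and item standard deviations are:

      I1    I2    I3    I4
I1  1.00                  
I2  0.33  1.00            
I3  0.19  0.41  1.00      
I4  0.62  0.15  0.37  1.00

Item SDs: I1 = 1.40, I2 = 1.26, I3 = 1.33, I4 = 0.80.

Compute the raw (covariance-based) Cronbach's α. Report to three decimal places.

Σσ²ᵢ = 1.40² + 1.26² + 1.33² + 0.80² = 5.9565
Covariances σ_ij = r_ij · s_i · s_j:
  σ(I1,I2) = 0.33 × 1.40 × 1.26 = 0.5821
  σ(I1,I3) = 0.19 × 1.40 × 1.33 = 0.3538
  σ(I1,I4) = 0.62 × 1.40 × 0.80 = 0.6944
  σ(I2,I3) = 0.41 × 1.26 × 1.33 = 0.6871
  σ(I2,I4) = 0.15 × 1.26 × 0.80 = 0.1512
  σ(I3,I4) = 0.37 × 1.33 × 0.80 = 0.3937
σ²_T = Σσ²ᵢ + 2·Σσ_ij = 5.9565 + 2 × 2.8623 = 11.6811
α = (4/3)·(1 − 5.9565/11.6811) = 0.653

α = 0.653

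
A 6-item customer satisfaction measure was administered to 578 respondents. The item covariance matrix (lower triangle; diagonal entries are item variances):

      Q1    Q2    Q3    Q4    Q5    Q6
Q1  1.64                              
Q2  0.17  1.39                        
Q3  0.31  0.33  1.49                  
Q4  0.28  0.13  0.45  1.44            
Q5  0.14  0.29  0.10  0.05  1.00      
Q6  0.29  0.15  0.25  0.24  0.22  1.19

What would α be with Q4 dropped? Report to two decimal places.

Remaining items: Q1, Q2, Q3, Q5, Q6 (k = 5).
sum of item variances = 1.64 + 1.39 + 1.49 + 1.00 + 1.19 = 6.71
σ²_total = 6.71 + 2 × 2.25 = 11.21
α (item deleted) = (5/4)·(1 − 6.71/11.21) = 0.50

α = 0.50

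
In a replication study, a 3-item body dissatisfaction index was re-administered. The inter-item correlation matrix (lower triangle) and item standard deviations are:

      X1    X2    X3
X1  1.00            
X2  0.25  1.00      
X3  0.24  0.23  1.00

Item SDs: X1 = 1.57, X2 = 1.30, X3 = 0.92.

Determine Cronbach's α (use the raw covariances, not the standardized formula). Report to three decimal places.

Σσ²ᵢ = 1.57² + 1.30² + 0.92² = 5.0013
Covariances σ_ij = r_ij · s_i · s_j:
  σ(X1,X2) = 0.25 × 1.57 × 1.30 = 0.5103
  σ(X1,X3) = 0.24 × 1.57 × 0.92 = 0.3467
  σ(X2,X3) = 0.23 × 1.30 × 0.92 = 0.2751
σ²_T = Σσ²ᵢ + 2·Σσ_ij = 5.0013 + 2 × 1.1321 = 7.2655
α = (3/2)·(1 − 5.0013/7.2655) = 0.467

Cronbach's α = 0.467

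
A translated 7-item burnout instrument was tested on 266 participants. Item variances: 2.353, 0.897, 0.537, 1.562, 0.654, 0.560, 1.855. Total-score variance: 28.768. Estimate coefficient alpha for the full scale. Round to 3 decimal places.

coefficient alpha = 0.825

sum of item variances = 2.353 + 0.897 + 0.537 + 1.562 + 0.654 + 0.560 + 1.855 = 8.418
α = (k/(k−1))·(1 − sum of item variances/σ²_total) = (7/6)·(1 − 8.418/28.768) = 0.825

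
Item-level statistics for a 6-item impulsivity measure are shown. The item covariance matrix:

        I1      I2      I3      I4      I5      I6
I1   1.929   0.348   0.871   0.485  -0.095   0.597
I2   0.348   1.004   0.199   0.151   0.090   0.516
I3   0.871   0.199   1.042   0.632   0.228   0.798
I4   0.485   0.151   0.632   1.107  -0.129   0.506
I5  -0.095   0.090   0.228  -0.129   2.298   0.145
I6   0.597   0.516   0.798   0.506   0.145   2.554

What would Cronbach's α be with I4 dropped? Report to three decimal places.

Remaining items: I1, I2, I3, I5, I6 (k = 5).
Σσ²ᵢ = 1.929 + 1.004 + 1.042 + 2.298 + 2.554 = 8.827
Var(T) = 8.827 + 2 × 3.697 = 16.221
α (item deleted) = (5/4)·(1 − 8.827/16.221) = 0.570

Cronbach's α = 0.570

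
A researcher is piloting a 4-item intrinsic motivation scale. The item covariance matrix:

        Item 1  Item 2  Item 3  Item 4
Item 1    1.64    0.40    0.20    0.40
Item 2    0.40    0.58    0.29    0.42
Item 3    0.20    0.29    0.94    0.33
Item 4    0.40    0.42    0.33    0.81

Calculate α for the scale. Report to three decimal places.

ΣVar(i) = 1.64 + 0.58 + 0.94 + 0.81 = 3.97
Σ_{i<j} σ_ij = 2.04
Var(T) = 3.97 + 2 × 2.04 = 8.05
α = (k/(k−1))·(1 − ΣVar(i)/Var(T)) = (4/3)·(1 − 3.97/8.05) = 0.676

α = 0.676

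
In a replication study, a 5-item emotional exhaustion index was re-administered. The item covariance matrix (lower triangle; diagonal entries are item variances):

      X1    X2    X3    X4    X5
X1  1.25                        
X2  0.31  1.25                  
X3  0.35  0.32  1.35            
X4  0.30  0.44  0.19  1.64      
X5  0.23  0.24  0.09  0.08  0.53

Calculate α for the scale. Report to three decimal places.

Σσᵢ² = 1.25 + 1.25 + 1.35 + 1.64 + 0.53 = 6.02
Sum of the distinct covariances = 2.55
Var(T) = 6.02 + 2 × 2.55 = 11.12
α = (k/(k−1))·(1 − Σσᵢ²/Var(T)) = (5/4)·(1 − 6.02/11.12) = 0.573

α = 0.573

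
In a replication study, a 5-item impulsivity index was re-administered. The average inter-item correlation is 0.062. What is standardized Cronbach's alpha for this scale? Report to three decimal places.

standardized Cronbach's alpha = 0.248

Standardized α = k·r̄ / (1 + (k−1)·r̄) = 5 × 0.062 / (1 + 4 × 0.062)
  = 0.3100 / 1.2480 = 0.248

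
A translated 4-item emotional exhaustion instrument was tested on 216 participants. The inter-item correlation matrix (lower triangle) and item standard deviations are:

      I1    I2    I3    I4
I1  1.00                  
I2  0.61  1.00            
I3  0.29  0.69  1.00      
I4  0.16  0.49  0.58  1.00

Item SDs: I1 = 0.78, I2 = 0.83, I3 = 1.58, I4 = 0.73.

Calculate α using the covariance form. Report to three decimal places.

α = 0.742

Σσ²ᵢ = 0.78² + 0.83² + 1.58² + 0.73² = 4.3266
Covariances σ_ij = r_ij · s_i · s_j:
  σ(I1,I2) = 0.61 × 0.78 × 0.83 = 0.3949
  σ(I1,I3) = 0.29 × 0.78 × 1.58 = 0.3574
  σ(I1,I4) = 0.16 × 0.78 × 0.73 = 0.0911
  σ(I2,I3) = 0.69 × 0.83 × 1.58 = 0.9049
  σ(I2,I4) = 0.49 × 0.83 × 0.73 = 0.2969
  σ(I3,I4) = 0.58 × 1.58 × 0.73 = 0.6690
σ²_T = Σσ²ᵢ + 2·Σσ_ij = 4.3266 + 2 × 2.7142 = 9.7550
α = (4/3)·(1 − 4.3266/9.7550) = 0.742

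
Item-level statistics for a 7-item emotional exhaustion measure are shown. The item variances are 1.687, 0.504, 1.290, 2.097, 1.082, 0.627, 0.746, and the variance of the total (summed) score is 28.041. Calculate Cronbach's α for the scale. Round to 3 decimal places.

α = 0.832

ΣVar(i) = 1.687 + 0.504 + 1.290 + 2.097 + 1.082 + 0.627 + 0.746 = 8.033
α = (k/(k−1))·(1 − ΣVar(i)/total variance) = (7/6)·(1 − 8.033/28.041) = 0.832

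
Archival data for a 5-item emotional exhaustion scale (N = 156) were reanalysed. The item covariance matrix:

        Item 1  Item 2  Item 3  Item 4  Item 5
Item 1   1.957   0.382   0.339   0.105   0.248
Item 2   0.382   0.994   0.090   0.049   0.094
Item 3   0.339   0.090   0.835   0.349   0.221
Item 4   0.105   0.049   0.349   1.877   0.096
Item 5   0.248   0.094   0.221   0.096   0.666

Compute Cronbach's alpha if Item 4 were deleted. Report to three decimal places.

Cronbach's alpha = 0.509

Remaining items: Item 1, Item 2, Item 3, Item 5 (k = 4).
Σσᵢ² = 1.957 + 0.994 + 0.835 + 0.666 = 4.452
σ²_total = 4.452 + 2 × 1.374 = 7.200
α (item deleted) = (4/3)·(1 − 4.452/7.200) = 0.509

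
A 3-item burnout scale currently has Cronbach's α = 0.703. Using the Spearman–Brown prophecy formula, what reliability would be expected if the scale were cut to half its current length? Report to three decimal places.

Length factor m = 1/2
α' = m·α / (1 − (1−m)·α)
   = 1/2 × 0.703 / (1 − (1 − 1/2) × 0.703)
   = 0.3515 / 0.6485 = 0.542

predicted reliability = 0.542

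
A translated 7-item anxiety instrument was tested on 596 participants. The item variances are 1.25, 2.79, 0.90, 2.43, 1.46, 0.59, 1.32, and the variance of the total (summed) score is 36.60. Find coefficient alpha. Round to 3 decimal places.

sum of item variances = 1.25 + 2.79 + 0.90 + 2.43 + 1.46 + 0.59 + 1.32 = 10.74
α = (k/(k−1))·(1 − sum of item variances/σ²_total) = (7/6)·(1 − 10.74/36.60) = 0.824

α = 0.824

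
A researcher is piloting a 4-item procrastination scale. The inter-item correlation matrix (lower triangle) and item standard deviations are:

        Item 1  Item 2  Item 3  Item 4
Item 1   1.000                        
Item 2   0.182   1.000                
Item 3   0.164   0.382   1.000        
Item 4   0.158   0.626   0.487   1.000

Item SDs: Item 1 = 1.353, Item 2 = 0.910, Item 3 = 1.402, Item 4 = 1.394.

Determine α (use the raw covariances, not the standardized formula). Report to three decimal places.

α = 0.644

Σσ²ᵢ = 1.353² + 0.910² + 1.402² + 1.394² = 6.5675
Covariances σ_ij = r_ij · s_i · s_j:
  σ(Item 1,Item 2) = 0.182 × 1.353 × 0.910 = 0.2241
  σ(Item 1,Item 3) = 0.164 × 1.353 × 1.402 = 0.3111
  σ(Item 1,Item 4) = 0.158 × 1.353 × 1.394 = 0.2980
  σ(Item 2,Item 3) = 0.382 × 0.910 × 1.402 = 0.4874
  σ(Item 2,Item 4) = 0.626 × 0.910 × 1.394 = 0.7941
  σ(Item 3,Item 4) = 0.487 × 1.402 × 1.394 = 0.9518
σ²_T = Σσ²ᵢ + 2·Σσ_ij = 6.5675 + 2 × 3.0665 = 12.7005
α = (4/3)·(1 − 6.5675/12.7005) = 0.644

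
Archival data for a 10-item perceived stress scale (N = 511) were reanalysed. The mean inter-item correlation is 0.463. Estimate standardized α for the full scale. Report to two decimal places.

standardized α = 0.90

Standardized α = k·r̄ / (1 + (k−1)·r̄) = 10 × 0.463 / (1 + 9 × 0.463)
  = 4.6300 / 5.1670 = 0.90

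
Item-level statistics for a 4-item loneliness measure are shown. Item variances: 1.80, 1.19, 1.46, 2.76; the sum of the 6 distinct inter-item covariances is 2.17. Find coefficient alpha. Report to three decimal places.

coefficient alpha = 0.501

ΣVar(i) = 1.80 + 1.19 + 1.46 + 2.76 = 7.21
Sum of distinct covariances = 2.17
σ²_T = ΣVar(i) + 2·Σcov = 7.21 + 2 × 2.17 = 11.55
α = (4/3)·(1 − 7.21/11.55) = 0.501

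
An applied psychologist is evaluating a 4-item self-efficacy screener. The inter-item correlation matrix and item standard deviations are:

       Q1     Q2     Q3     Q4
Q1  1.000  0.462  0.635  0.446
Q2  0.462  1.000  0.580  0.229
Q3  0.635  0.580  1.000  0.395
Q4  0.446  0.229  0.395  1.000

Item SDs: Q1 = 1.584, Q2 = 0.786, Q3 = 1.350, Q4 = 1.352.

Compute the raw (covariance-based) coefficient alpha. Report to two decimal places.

coefficient alpha = 0.76

Σσ²ᵢ = 1.584² + 0.786² + 1.350² + 1.352² = 6.7773
Covariances σ_ij = r_ij · s_i · s_j:
  σ(Q1,Q2) = 0.462 × 1.584 × 0.786 = 0.5752
  σ(Q1,Q3) = 0.635 × 1.584 × 1.350 = 1.3579
  σ(Q1,Q4) = 0.446 × 1.584 × 1.352 = 0.9551
  σ(Q2,Q3) = 0.580 × 0.786 × 1.350 = 0.6154
  σ(Q2,Q4) = 0.229 × 0.786 × 1.352 = 0.2434
  σ(Q3,Q4) = 0.395 × 1.350 × 1.352 = 0.7210
σ²_T = Σσ²ᵢ + 2·Σσ_ij = 6.7773 + 2 × 4.4680 = 15.7133
α = (4/3)·(1 − 6.7773/15.7133) = 0.76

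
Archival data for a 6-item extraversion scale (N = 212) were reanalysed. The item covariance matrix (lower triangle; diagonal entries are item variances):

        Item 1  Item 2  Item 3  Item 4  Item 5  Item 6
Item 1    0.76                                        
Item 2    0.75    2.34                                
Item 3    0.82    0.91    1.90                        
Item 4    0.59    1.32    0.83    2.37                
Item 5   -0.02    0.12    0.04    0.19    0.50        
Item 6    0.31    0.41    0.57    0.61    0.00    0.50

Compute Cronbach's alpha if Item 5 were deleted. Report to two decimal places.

Remaining items: Item 1, Item 2, Item 3, Item 4, Item 6 (k = 5).
Σσᵢ² = 0.76 + 2.34 + 1.90 + 2.37 + 0.50 = 7.87
σ²_T = 7.87 + 2 × 7.12 = 22.11
α (item deleted) = (5/4)·(1 − 7.87/22.11) = 0.81

α = 0.81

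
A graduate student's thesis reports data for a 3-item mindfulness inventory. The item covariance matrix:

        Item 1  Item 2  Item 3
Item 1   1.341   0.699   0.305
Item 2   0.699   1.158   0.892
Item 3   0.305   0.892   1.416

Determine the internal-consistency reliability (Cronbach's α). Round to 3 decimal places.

sum of item variances = 1.341 + 1.158 + 1.416 = 3.915
Sum of off-diagonal covariances = 1.896
σ²_total = 3.915 + 2 × 1.896 = 7.707
α = (k/(k−1))·(1 − sum of item variances/σ²_total) = (3/2)·(1 − 3.915/7.707) = 0.738

α = 0.738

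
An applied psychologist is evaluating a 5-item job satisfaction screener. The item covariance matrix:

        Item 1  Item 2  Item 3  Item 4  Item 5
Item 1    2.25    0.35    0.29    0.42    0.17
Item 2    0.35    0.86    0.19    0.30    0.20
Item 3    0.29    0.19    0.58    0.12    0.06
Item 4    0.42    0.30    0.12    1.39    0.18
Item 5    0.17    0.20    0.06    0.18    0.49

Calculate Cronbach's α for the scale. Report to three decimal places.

α = 0.563

Σσᵢ² = 2.25 + 0.86 + 0.58 + 1.39 + 0.49 = 5.57
Sum of off-diagonal covariances = 2.28
σ²_total = 5.57 + 2 × 2.28 = 10.13
α = (k/(k−1))·(1 − Σσᵢ²/σ²_total) = (5/4)·(1 − 5.57/10.13) = 0.563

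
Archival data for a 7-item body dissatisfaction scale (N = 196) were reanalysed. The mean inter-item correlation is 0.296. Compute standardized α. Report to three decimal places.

Standardized α = k·r̄ / (1 + (k−1)·r̄) = 7 × 0.296 / (1 + 6 × 0.296)
  = 2.0720 / 2.7760 = 0.746

α = 0.746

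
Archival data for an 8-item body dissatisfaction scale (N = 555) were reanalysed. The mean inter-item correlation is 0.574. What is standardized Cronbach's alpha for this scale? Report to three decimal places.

Standardized α = k·r̄ / (1 + (k−1)·r̄) = 8 × 0.574 / (1 + 7 × 0.574)
  = 4.5920 / 5.0180 = 0.915

α = 0.915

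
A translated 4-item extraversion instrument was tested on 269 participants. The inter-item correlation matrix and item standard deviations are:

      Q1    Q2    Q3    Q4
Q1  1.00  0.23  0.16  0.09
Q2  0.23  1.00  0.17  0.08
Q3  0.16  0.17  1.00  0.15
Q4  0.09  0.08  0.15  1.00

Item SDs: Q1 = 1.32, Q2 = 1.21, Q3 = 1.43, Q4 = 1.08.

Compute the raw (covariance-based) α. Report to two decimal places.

α = 0.41

Σσ²ᵢ = 1.32² + 1.21² + 1.43² + 1.08² = 6.4178
Covariances σ_ij = r_ij · s_i · s_j:
  σ(Q1,Q2) = 0.23 × 1.32 × 1.21 = 0.3674
  σ(Q1,Q3) = 0.16 × 1.32 × 1.43 = 0.3020
  σ(Q1,Q4) = 0.09 × 1.32 × 1.08 = 0.1283
  σ(Q2,Q3) = 0.17 × 1.21 × 1.43 = 0.2942
  σ(Q2,Q4) = 0.08 × 1.21 × 1.08 = 0.1045
  σ(Q3,Q4) = 0.15 × 1.43 × 1.08 = 0.2317
σ²_T = Σσ²ᵢ + 2·Σσ_ij = 6.4178 + 2 × 1.4281 = 9.2740
α = (4/3)·(1 − 6.4178/9.2740) = 0.41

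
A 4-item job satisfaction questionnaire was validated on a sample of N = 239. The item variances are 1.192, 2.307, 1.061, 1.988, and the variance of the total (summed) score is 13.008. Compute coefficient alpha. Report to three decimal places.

Σσ²ᵢ = 1.192 + 2.307 + 1.061 + 1.988 = 6.548
α = (k/(k−1))·(1 − Σσ²ᵢ/σ²_T) = (4/3)·(1 − 6.548/13.008) = 0.662

coefficient alpha = 0.662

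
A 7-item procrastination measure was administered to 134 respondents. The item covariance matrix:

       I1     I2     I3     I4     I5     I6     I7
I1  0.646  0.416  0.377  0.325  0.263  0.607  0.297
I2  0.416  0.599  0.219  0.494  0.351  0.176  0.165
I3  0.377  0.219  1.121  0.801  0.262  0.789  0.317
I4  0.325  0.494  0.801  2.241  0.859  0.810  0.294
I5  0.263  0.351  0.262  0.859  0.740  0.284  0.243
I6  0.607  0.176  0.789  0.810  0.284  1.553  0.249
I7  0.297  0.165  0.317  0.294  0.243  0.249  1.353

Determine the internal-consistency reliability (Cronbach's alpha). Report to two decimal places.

Cronbach's alpha = 0.79

Σσ²ᵢ = 0.646 + 0.599 + 1.121 + 2.241 + 0.740 + 1.553 + 1.353 = 8.253
Σ_{i<j} σ_ij = 8.598
σ²_total = 8.253 + 2 × 8.598 = 25.449
α = (k/(k−1))·(1 − Σσ²ᵢ/σ²_total) = (7/6)·(1 − 8.253/25.449) = 0.79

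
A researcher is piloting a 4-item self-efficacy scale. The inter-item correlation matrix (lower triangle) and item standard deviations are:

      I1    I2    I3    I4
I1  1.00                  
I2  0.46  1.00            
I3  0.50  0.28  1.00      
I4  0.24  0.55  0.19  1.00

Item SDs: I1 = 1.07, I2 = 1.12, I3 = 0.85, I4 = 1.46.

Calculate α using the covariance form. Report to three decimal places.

α = 0.686

Σσ²ᵢ = 1.07² + 1.12² + 0.85² + 1.46² = 5.2534
Covariances σ_ij = r_ij · s_i · s_j:
  σ(I1,I2) = 0.46 × 1.07 × 1.12 = 0.5513
  σ(I1,I3) = 0.50 × 1.07 × 0.85 = 0.4547
  σ(I1,I4) = 0.24 × 1.07 × 1.46 = 0.3749
  σ(I2,I3) = 0.28 × 1.12 × 0.85 = 0.2666
  σ(I2,I4) = 0.55 × 1.12 × 1.46 = 0.8994
  σ(I3,I4) = 0.19 × 0.85 × 1.46 = 0.2358
σ²_T = Σσ²ᵢ + 2·Σσ_ij = 5.2534 + 2 × 2.7827 = 10.8188
α = (4/3)·(1 − 5.2534/10.8188) = 0.686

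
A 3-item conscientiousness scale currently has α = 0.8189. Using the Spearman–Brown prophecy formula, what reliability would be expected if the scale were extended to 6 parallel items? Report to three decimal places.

Length factor m = 6/3 = 2.0000
α' = m·α / (1 + (m−1)·α)
   = 6/3 × 0.8189 / (1 + (6/3 − 1) × 0.8189)
   = 1.6378 / 1.8189 = 0.900

predicted reliability = 0.900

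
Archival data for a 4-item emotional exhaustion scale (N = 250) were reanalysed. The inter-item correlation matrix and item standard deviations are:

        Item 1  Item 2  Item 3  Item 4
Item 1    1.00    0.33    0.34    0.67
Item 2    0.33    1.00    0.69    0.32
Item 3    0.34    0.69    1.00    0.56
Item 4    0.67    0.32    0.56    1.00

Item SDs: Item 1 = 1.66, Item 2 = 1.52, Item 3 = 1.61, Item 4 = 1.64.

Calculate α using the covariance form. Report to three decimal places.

Σσ²ᵢ = 1.66² + 1.52² + 1.61² + 1.64² = 10.3477
Covariances σ_ij = r_ij · s_i · s_j:
  σ(Item 1,Item 2) = 0.33 × 1.66 × 1.52 = 0.8327
  σ(Item 1,Item 3) = 0.34 × 1.66 × 1.61 = 0.9087
  σ(Item 1,Item 4) = 0.67 × 1.66 × 1.64 = 1.8240
  σ(Item 2,Item 3) = 0.69 × 1.52 × 1.61 = 1.6886
  σ(Item 2,Item 4) = 0.32 × 1.52 × 1.64 = 0.7977
  σ(Item 3,Item 4) = 0.56 × 1.61 × 1.64 = 1.4786
σ²_T = Σσ²ᵢ + 2·Σσ_ij = 10.3477 + 2 × 7.5303 = 25.4083
α = (4/3)·(1 − 10.3477/25.4083) = 0.790

α = 0.790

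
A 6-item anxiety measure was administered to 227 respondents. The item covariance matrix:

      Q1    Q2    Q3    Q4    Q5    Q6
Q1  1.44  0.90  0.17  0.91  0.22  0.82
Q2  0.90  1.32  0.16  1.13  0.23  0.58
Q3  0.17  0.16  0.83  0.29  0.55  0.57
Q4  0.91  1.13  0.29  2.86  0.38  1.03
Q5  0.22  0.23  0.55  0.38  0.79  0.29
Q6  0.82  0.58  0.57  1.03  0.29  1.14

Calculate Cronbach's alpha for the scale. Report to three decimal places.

α = 0.795

ΣVar(i) = 1.44 + 1.32 + 0.83 + 2.86 + 0.79 + 1.14 = 8.38
Sum of off-diagonal covariances = 8.23
total variance = 8.38 + 2 × 8.23 = 24.84
α = (k/(k−1))·(1 − ΣVar(i)/total variance) = (6/5)·(1 − 8.38/24.84) = 0.795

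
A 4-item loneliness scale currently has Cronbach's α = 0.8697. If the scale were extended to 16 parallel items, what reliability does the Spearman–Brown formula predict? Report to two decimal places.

predicted reliability = 0.96

Length factor m = 16/4 = 4.0000
α' = m·α / (1 + (m−1)·α)
   = 16/4 × 0.8697 / (1 + (16/4 − 1) × 0.8697)
   = 3.4788 / 3.6091 = 0.96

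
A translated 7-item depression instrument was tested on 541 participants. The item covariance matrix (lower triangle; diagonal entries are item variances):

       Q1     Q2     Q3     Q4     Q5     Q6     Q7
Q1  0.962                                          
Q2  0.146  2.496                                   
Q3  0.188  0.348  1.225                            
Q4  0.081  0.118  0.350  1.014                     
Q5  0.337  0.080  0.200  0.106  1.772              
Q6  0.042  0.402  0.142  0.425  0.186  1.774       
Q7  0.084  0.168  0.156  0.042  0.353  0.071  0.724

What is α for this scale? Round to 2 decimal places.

α = 0.52

ΣVar(i) = 0.962 + 2.496 + 1.225 + 1.014 + 1.772 + 1.774 + 0.724 = 9.967
Σ_{i<j} σ_ij = 4.025
Var(T) = 9.967 + 2 × 4.025 = 18.017
α = (k/(k−1))·(1 − ΣVar(i)/Var(T)) = (7/6)·(1 − 9.967/18.017) = 0.52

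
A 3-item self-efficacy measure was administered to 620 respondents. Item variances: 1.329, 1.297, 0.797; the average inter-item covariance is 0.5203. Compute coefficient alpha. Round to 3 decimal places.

coefficient alpha = 0.715

ΣVar(i) = 1.329 + 1.297 + 0.797 = 3.423
Sum of the 3 distinct covariances = 3 × 0.5203 = 1.5609
σ²_T = ΣVar(i) + 2·Σcov = 3.423 + 2 × 1.5609 = 6.5448
α = (3/2)·(1 − 3.423/6.5448) = 0.715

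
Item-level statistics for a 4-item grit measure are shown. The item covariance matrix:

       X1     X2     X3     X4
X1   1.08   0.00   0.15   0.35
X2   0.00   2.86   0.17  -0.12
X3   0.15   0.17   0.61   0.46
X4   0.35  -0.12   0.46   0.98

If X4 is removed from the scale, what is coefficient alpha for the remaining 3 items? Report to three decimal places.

α = 0.185

Remaining items: X1, X2, X3 (k = 3).
sum of item variances = 1.08 + 2.86 + 0.61 = 4.55
σ²_T = 4.55 + 2 × 0.32 = 5.19
α (item deleted) = (3/2)·(1 − 4.55/5.19) = 0.185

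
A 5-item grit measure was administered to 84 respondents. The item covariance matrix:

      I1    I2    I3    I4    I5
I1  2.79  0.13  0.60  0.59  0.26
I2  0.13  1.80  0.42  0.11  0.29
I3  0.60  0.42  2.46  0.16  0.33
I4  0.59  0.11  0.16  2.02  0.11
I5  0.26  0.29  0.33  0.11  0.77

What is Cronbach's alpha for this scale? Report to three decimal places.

Σσᵢ² = 2.79 + 1.80 + 2.46 + 2.02 + 0.77 = 9.84
Sum of off-diagonal covariances = 3.00
σ²_T = 9.84 + 2 × 3.00 = 15.84
α = (k/(k−1))·(1 − Σσᵢ²/σ²_T) = (5/4)·(1 − 9.84/15.84) = 0.473

α = 0.473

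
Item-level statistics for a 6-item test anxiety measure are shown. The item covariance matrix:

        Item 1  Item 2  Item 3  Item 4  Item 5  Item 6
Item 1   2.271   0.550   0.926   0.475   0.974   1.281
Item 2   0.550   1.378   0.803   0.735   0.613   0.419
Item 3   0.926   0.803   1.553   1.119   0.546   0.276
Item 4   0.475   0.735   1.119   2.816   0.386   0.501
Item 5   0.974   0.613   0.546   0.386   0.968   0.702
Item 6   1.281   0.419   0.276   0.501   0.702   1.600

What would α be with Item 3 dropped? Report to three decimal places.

Remaining items: Item 1, Item 2, Item 4, Item 5, Item 6 (k = 5).
Σσᵢ² = 2.271 + 1.378 + 2.816 + 0.968 + 1.600 = 9.033
total variance = 9.033 + 2 × 6.636 = 22.305
α (item deleted) = (5/4)·(1 − 9.033/22.305) = 0.744

α = 0.744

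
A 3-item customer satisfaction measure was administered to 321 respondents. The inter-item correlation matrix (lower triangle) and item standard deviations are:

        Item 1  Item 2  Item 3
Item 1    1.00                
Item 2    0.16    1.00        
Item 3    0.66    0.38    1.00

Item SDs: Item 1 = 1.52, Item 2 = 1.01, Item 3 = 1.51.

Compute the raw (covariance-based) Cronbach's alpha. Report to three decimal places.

Σσ²ᵢ = 1.52² + 1.01² + 1.51² = 5.6106
Covariances σ_ij = r_ij · s_i · s_j:
  σ(Item 1,Item 2) = 0.16 × 1.52 × 1.01 = 0.2456
  σ(Item 1,Item 3) = 0.66 × 1.52 × 1.51 = 1.5148
  σ(Item 2,Item 3) = 0.38 × 1.01 × 1.51 = 0.5795
σ²_T = Σσ²ᵢ + 2·Σσ_ij = 5.6106 + 2 × 2.3399 = 10.2904
α = (3/2)·(1 − 5.6106/10.2904) = 0.682

α = 0.682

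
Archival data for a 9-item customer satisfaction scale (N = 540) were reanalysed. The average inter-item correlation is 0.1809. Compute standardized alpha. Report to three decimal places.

Standardized α = k·r̄ / (1 + (k−1)·r̄) = 9 × 0.1809 / (1 + 8 × 0.1809)
  = 1.6281 / 2.4472 = 0.665

standardized alpha = 0.665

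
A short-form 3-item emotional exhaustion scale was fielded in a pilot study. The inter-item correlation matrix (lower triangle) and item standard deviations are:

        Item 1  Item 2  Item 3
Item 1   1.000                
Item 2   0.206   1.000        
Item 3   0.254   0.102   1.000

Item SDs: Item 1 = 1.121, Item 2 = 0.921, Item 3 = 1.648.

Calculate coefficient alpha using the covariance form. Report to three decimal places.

Σσ²ᵢ = 1.121² + 0.921² + 1.648² = 4.8208
Covariances σ_ij = r_ij · s_i · s_j:
  σ(Item 1,Item 2) = 0.206 × 1.121 × 0.921 = 0.2127
  σ(Item 1,Item 3) = 0.254 × 1.121 × 1.648 = 0.4692
  σ(Item 2,Item 3) = 0.102 × 0.921 × 1.648 = 0.1548
σ²_T = Σσ²ᵢ + 2·Σσ_ij = 4.8208 + 2 × 0.8367 = 6.4942
α = (3/2)·(1 − 4.8208/6.4942) = 0.387

α = 0.387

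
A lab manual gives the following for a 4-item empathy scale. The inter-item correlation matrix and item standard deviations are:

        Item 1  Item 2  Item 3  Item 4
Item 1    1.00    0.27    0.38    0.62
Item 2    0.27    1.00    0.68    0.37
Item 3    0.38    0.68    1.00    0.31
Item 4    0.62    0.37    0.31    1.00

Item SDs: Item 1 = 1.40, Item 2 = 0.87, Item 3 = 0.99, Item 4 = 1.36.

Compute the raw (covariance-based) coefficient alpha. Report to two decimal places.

α = 0.74

Σσ²ᵢ = 1.40² + 0.87² + 0.99² + 1.36² = 5.5466
Covariances σ_ij = r_ij · s_i · s_j:
  σ(Item 1,Item 2) = 0.27 × 1.40 × 0.87 = 0.3289
  σ(Item 1,Item 3) = 0.38 × 1.40 × 0.99 = 0.5267
  σ(Item 1,Item 4) = 0.62 × 1.40 × 1.36 = 1.1805
  σ(Item 2,Item 3) = 0.68 × 0.87 × 0.99 = 0.5857
  σ(Item 2,Item 4) = 0.37 × 0.87 × 1.36 = 0.4378
  σ(Item 3,Item 4) = 0.31 × 0.99 × 1.36 = 0.4174
σ²_T = Σσ²ᵢ + 2·Σσ_ij = 5.5466 + 2 × 3.4770 = 12.5006
α = (4/3)·(1 − 5.5466/12.5006) = 0.74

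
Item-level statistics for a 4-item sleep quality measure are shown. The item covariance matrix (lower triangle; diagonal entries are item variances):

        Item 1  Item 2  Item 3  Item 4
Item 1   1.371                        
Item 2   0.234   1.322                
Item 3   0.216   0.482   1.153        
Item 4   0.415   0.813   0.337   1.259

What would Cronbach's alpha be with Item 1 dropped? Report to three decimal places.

Cronbach's alpha = 0.700

Remaining items: Item 2, Item 3, Item 4 (k = 3).
Σσᵢ² = 1.322 + 1.153 + 1.259 = 3.734
total variance = 3.734 + 2 × 1.632 = 6.998
α (item deleted) = (3/2)·(1 − 3.734/6.998) = 0.700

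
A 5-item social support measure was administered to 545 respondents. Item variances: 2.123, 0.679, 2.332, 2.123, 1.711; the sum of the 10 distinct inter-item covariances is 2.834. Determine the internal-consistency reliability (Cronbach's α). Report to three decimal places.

α = 0.484

ΣVar(i) = 2.123 + 0.679 + 2.332 + 2.123 + 1.711 = 8.968
Sum of distinct covariances = 2.834
σ²_T = ΣVar(i) + 2·Σcov = 8.968 + 2 × 2.834 = 14.636
α = (5/4)·(1 − 8.968/14.636) = 0.484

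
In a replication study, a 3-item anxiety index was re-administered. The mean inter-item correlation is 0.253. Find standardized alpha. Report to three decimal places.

α = 0.504

Standardized α = k·r̄ / (1 + (k−1)·r̄) = 3 × 0.253 / (1 + 2 × 0.253)
  = 0.7590 / 1.5060 = 0.504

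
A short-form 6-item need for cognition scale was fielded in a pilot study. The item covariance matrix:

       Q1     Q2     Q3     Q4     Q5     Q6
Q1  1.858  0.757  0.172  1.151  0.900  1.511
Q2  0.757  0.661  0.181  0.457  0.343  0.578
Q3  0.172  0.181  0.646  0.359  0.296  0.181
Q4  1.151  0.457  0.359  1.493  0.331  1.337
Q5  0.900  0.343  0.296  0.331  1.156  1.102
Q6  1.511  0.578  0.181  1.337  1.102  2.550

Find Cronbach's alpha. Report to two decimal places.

Cronbach's alpha = 0.84

Σσ²ᵢ = 1.858 + 0.661 + 0.646 + 1.493 + 1.156 + 2.550 = 8.364
Sum of off-diagonal covariances = 9.656
σ²_total = 8.364 + 2 × 9.656 = 27.676
α = (k/(k−1))·(1 − Σσ²ᵢ/σ²_total) = (6/5)·(1 − 8.364/27.676) = 0.84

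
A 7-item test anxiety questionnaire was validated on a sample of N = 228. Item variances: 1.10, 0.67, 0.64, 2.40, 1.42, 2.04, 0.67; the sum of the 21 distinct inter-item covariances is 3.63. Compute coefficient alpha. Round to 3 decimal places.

coefficient alpha = 0.523

sum of item variances = 1.10 + 0.67 + 0.64 + 2.40 + 1.42 + 2.04 + 0.67 = 8.94
Sum of distinct covariances = 3.63
Var(T) = sum of item variances + 2·Σcov = 8.94 + 2 × 3.63 = 16.20
α = (7/6)·(1 − 8.94/16.20) = 0.523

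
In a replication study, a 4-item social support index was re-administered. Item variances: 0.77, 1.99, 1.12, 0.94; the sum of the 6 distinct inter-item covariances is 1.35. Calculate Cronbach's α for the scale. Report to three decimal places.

α = 0.479

Σσᵢ² = 0.77 + 1.99 + 1.12 + 0.94 = 4.82
Sum of distinct covariances = 1.35
σ²_total = Σσᵢ² + 2·Σcov = 4.82 + 2 × 1.35 = 7.52
α = (4/3)·(1 − 4.82/7.52) = 0.479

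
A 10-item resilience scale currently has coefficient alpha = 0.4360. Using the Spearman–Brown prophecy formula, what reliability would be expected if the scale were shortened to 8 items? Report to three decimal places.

Length factor m = 8/10 = 0.8000
α' = m·α / (1 − (1−m)·α)
   = 8/10 × 0.4360 / (1 − (1 − 8/10) × 0.4360)
   = 0.3488 / 0.9128 = 0.382

predicted reliability = 0.382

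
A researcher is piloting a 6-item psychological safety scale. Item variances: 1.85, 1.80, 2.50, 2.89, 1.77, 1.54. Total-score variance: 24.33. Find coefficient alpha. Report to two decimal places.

sum of item variances = 1.85 + 1.80 + 2.50 + 2.89 + 1.77 + 1.54 = 12.35
α = (k/(k−1))·(1 − sum of item variances/σ²_total) = (6/5)·(1 − 12.35/24.33) = 0.59

coefficient alpha = 0.59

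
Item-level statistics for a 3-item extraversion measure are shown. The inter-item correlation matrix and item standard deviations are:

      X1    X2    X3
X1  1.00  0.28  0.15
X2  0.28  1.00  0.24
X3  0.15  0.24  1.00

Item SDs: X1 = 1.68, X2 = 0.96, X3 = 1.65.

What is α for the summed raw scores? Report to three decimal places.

Σσ²ᵢ = 1.68² + 0.96² + 1.65² = 6.4665
Covariances σ_ij = r_ij · s_i · s_j:
  σ(X1,X2) = 0.28 × 1.68 × 0.96 = 0.4516
  σ(X1,X3) = 0.15 × 1.68 × 1.65 = 0.4158
  σ(X2,X3) = 0.24 × 0.96 × 1.65 = 0.3802
σ²_T = Σσ²ᵢ + 2·Σσ_ij = 6.4665 + 2 × 1.2476 = 8.9617
α = (3/2)·(1 − 6.4665/8.9617) = 0.418

α = 0.418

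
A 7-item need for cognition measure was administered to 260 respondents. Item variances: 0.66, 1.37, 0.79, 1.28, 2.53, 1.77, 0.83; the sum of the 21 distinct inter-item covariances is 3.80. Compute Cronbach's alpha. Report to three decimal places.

α = 0.527

Σσ²ᵢ = 0.66 + 1.37 + 0.79 + 1.28 + 2.53 + 1.77 + 0.83 = 9.23
Sum of distinct covariances = 3.80
total variance = Σσ²ᵢ + 2·Σcov = 9.23 + 2 × 3.80 = 16.83
α = (7/6)·(1 − 9.23/16.83) = 0.527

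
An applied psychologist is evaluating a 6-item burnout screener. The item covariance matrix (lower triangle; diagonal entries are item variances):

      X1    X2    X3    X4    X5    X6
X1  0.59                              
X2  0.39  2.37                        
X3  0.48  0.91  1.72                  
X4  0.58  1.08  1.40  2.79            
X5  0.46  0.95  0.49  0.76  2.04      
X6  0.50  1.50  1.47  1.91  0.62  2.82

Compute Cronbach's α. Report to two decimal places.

Cronbach's α = 0.82

Σσᵢ² = 0.59 + 2.37 + 1.72 + 2.79 + 2.04 + 2.82 = 12.33
Σ_{i<j} σ_ij = 13.50
σ²_total = 12.33 + 2 × 13.50 = 39.33
α = (k/(k−1))·(1 − Σσᵢ²/σ²_total) = (6/5)·(1 − 12.33/39.33) = 0.82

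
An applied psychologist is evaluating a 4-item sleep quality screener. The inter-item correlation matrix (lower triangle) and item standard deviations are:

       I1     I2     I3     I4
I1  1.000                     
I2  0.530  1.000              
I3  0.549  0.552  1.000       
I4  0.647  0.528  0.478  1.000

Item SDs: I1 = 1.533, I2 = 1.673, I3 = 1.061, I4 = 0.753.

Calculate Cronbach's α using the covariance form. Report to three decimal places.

Cronbach's α = 0.793

Σσ²ᵢ = 1.533² + 1.673² + 1.061² + 0.753² = 6.8417
Covariances σ_ij = r_ij · s_i · s_j:
  σ(I1,I2) = 0.530 × 1.533 × 1.673 = 1.3593
  σ(I1,I3) = 0.549 × 1.533 × 1.061 = 0.8930
  σ(I1,I4) = 0.647 × 1.533 × 0.753 = 0.7469
  σ(I2,I3) = 0.552 × 1.673 × 1.061 = 0.9798
  σ(I2,I4) = 0.528 × 1.673 × 0.753 = 0.6652
  σ(I3,I4) = 0.478 × 1.061 × 0.753 = 0.3819
σ²_T = Σσ²ᵢ + 2·Σσ_ij = 6.8417 + 2 × 5.0261 = 16.8939
α = (4/3)·(1 − 6.8417/16.8939) = 0.793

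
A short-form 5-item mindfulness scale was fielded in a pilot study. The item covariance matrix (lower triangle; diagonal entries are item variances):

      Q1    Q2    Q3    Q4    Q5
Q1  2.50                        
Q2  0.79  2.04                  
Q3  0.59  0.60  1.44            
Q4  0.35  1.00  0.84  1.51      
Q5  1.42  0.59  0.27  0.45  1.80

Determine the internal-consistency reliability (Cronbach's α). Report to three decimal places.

Σσ²ᵢ = 2.50 + 2.04 + 1.44 + 1.51 + 1.80 = 9.29
Sum of the distinct covariances = 6.90
total variance = 9.29 + 2 × 6.90 = 23.09
α = (k/(k−1))·(1 − Σσ²ᵢ/total variance) = (5/4)·(1 − 9.29/23.09) = 0.747

α = 0.747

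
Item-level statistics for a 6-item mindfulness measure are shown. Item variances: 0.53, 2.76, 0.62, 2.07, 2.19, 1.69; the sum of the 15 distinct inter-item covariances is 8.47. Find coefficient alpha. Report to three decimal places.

Σσᵢ² = 0.53 + 2.76 + 0.62 + 2.07 + 2.19 + 1.69 = 9.86
Sum of distinct covariances = 8.47
total variance = Σσᵢ² + 2·Σcov = 9.86 + 2 × 8.47 = 26.80
α = (6/5)·(1 − 9.86/26.80) = 0.759

α = 0.759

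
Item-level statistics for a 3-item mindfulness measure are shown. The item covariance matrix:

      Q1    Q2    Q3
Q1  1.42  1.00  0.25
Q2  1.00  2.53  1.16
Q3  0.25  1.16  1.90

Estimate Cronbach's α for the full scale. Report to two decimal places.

α = 0.68

Σσᵢ² = 1.42 + 2.53 + 1.90 = 5.85
Sum of off-diagonal covariances = 2.41
total variance = 5.85 + 2 × 2.41 = 10.67
α = (k/(k−1))·(1 − Σσᵢ²/total variance) = (3/2)·(1 − 5.85/10.67) = 0.68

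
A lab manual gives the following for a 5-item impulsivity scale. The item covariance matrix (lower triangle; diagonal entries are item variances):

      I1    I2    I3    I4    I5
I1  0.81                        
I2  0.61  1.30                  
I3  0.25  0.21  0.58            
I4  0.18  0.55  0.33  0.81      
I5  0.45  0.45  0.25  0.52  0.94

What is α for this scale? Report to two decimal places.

α = 0.79

Σσᵢ² = 0.81 + 1.30 + 0.58 + 0.81 + 0.94 = 4.44
Sum of off-diagonal covariances = 3.80
σ²_T = 4.44 + 2 × 3.80 = 12.04
α = (k/(k−1))·(1 − Σσᵢ²/σ²_T) = (5/4)·(1 − 4.44/12.04) = 0.79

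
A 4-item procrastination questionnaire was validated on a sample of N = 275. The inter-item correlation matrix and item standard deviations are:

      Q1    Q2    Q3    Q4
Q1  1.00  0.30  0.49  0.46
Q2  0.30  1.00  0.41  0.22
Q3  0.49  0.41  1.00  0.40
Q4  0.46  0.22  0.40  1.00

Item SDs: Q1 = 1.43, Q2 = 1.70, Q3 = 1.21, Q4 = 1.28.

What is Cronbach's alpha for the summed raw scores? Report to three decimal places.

Cronbach's alpha = 0.694

Σσ²ᵢ = 1.43² + 1.70² + 1.21² + 1.28² = 8.0374
Covariances σ_ij = r_ij · s_i · s_j:
  σ(Q1,Q2) = 0.30 × 1.43 × 1.70 = 0.7293
  σ(Q1,Q3) = 0.49 × 1.43 × 1.21 = 0.8478
  σ(Q1,Q4) = 0.46 × 1.43 × 1.28 = 0.8420
  σ(Q2,Q3) = 0.41 × 1.70 × 1.21 = 0.8434
  σ(Q2,Q4) = 0.22 × 1.70 × 1.28 = 0.4787
  σ(Q3,Q4) = 0.40 × 1.21 × 1.28 = 0.6195
σ²_T = Σσ²ᵢ + 2·Σσ_ij = 8.0374 + 2 × 4.3607 = 16.7588
α = (4/3)·(1 − 8.0374/16.7588) = 0.694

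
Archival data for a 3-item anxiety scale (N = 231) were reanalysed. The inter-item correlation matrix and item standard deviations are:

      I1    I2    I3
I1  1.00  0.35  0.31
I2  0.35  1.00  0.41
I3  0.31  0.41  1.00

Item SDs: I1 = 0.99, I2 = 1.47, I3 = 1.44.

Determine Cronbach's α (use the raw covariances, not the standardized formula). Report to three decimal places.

Σσ²ᵢ = 0.99² + 1.47² + 1.44² = 5.2146
Covariances σ_ij = r_ij · s_i · s_j:
  σ(I1,I2) = 0.35 × 0.99 × 1.47 = 0.5094
  σ(I1,I3) = 0.31 × 0.99 × 1.44 = 0.4419
  σ(I2,I3) = 0.41 × 1.47 × 1.44 = 0.8679
σ²_T = Σσ²ᵢ + 2·Σσ_ij = 5.2146 + 2 × 1.8192 = 8.8530
α = (3/2)·(1 − 5.2146/8.8530) = 0.616

α = 0.616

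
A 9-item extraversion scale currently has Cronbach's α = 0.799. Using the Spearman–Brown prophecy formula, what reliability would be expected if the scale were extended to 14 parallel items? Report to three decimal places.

Length factor m = 14/9 = 1.5556
α' = m·α / (1 + (m−1)·α)
   = 14/9 × 0.799 / (1 + (14/9 − 1) × 0.799)
   = 1.2429 / 1.4439 = 0.861

predicted reliability = 0.861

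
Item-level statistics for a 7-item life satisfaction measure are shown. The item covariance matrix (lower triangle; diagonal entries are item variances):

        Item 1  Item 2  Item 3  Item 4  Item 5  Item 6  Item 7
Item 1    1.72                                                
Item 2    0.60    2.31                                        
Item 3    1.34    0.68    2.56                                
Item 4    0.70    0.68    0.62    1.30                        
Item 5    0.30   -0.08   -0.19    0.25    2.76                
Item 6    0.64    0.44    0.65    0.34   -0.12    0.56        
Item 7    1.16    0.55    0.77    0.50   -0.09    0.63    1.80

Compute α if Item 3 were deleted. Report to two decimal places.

Remaining items: Item 1, Item 2, Item 4, Item 5, Item 6, Item 7 (k = 6).
Σσᵢ² = 1.72 + 2.31 + 1.30 + 2.76 + 0.56 + 1.80 = 10.45
total variance = 10.45 + 2 × 6.50 = 23.45
α (item deleted) = (6/5)·(1 − 10.45/23.45) = 0.67

α = 0.67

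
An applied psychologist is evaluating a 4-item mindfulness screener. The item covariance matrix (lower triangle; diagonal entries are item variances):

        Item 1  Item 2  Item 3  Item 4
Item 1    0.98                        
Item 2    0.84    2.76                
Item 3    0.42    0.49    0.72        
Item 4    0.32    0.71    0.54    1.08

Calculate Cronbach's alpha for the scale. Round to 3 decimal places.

α = 0.727

Σσᵢ² = 0.98 + 2.76 + 0.72 + 1.08 = 5.54
Sum of the distinct covariances = 3.32
σ²_T = 5.54 + 2 × 3.32 = 12.18
α = (k/(k−1))·(1 − Σσᵢ²/σ²_T) = (4/3)·(1 − 5.54/12.18) = 0.727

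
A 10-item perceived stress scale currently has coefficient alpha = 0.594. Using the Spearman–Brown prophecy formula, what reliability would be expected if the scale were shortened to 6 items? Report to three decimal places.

Length factor m = 6/10 = 0.6000
α' = m·α / (1 − (1−m)·α)
   = 6/10 × 0.594 / (1 − (1 − 6/10) × 0.594)
   = 0.3564 / 0.7624 = 0.467

predicted reliability = 0.467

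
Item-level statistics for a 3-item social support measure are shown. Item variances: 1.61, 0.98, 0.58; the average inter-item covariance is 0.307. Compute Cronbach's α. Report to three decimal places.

sum of item variances = 1.61 + 0.98 + 0.58 = 3.17
Sum of the 3 distinct covariances = 3 × 0.307 = 0.921
total variance = sum of item variances + 2·Σcov = 3.17 + 2 × 0.921 = 5.012
α = (3/2)·(1 − 3.17/5.012) = 0.551

α = 0.551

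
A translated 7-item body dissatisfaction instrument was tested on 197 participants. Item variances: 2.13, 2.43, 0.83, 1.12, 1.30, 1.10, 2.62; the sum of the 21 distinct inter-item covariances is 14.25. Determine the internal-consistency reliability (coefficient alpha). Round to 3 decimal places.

α = 0.831

ΣVar(i) = 2.13 + 2.43 + 0.83 + 1.12 + 1.30 + 1.10 + 2.62 = 11.53
Sum of distinct covariances = 14.25
σ²_total = ΣVar(i) + 2·Σcov = 11.53 + 2 × 14.25 = 40.03
α = (7/6)·(1 − 11.53/40.03) = 0.831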